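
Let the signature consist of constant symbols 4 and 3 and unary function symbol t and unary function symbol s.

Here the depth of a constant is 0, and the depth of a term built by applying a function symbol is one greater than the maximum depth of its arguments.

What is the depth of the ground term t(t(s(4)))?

3

depth(s(4)) = 1 + depth(4) = 1 + 0 = 1
depth(t(s(4))) = 1 + depth(s(4)) = 1 + 1 = 2
depth(t(t(s(4)))) = 1 + depth(t(s(4))) = 1 + 2 = 3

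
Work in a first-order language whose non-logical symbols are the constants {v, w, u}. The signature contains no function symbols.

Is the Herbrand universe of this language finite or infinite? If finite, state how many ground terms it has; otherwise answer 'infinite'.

3

There are no function symbols, so every ground term is one of the 3 constants.
The Herbrand universe is {v, w, u}, which is finite with 3 elements.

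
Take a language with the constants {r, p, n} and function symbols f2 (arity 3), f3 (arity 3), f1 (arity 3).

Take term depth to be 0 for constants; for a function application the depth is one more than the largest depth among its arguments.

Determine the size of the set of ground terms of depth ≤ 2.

1778115

Let N_k count ground terms of depth at most k. Each non-constant term of depth ≤ k is some function symbol applied to depth-≤(k−1) arguments, giving N_k = 3 + N_{k-1}^3 + N_{k-1}^3 + N_{k-1}^3.
N_0 = 3
N_1 = 3 + 3^3 + 3^3 + 3^3 = 84
N_2 = 3 + 84^3 + 84^3 + 84^3 = 1778115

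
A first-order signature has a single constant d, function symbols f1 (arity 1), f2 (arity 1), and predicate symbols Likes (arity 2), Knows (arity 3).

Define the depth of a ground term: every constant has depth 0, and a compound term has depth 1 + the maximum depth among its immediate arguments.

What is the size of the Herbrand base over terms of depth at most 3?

3600

First count ground terms of depth ≤ 3.
Count level by level. With function symbols f1/1, f2/1, the terms of depth ≤ k are the 1 constant together with each function applied to depth-≤(k−1) tuples, so N_k = 1 + N_{k-1} + N_{k-1}.
N_0 = 1
N_1 = 1 + 1 + 1 = 3
N_2 = 1 + 3 + 3 = 7
N_3 = 1 + 7 + 7 = 15
So |H| = 15.
Ground atoms are formed by filling each argument slot of a predicate with a term from H, so an r-ary predicate gives |H|^r atoms:
  Likes: 15^2 = 225;  Knows: 15^3 = 3375
Total ground atoms: 225 + 3375 = 3600.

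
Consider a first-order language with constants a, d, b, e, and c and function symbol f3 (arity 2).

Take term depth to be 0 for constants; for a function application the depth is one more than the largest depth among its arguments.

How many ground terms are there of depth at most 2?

905

Write N_k for the number of ground terms of depth ≤ k. A term of depth ≤ k is either a constant or a function symbol applied to arguments of depth ≤ k−1, so N_k = 5 + N_{k-1}^2.
N_0 = 5
N_1 = 5 + 5^2 = 30
N_2 = 5 + 30^2 = 905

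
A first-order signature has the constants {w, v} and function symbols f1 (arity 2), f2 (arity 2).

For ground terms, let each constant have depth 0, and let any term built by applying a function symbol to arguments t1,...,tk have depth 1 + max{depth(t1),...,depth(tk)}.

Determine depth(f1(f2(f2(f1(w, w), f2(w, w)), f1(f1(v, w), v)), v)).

depth(f1(w, w)) = 1 + max(0, 0) = 1
depth(f2(w, w)) = 1 + max(0, 0) = 1
depth(f2(f1(w, w), f2(w, w))) = 1 + max(1, 1) = 2
depth(f1(v, w)) = 1 + max(0, 0) = 1
depth(f1(f1(v, w), v)) = 1 + max(1, 0) = 2
depth(f2(f2(f1(w, w), f2(w, w)), f1(f1(v, w), v))) = 1 + max(2, 2) = 3
depth(f1(f2(f2(f1(w, w), f2(w, w)), f1(f1(v, w), v)), v)) = 1 + max(3, 0) = 4

4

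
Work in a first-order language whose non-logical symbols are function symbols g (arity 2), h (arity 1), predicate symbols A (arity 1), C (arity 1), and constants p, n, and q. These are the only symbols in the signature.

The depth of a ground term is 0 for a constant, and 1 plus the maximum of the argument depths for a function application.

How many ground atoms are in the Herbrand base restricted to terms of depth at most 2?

First count ground terms of depth ≤ 2.
Count level by level. With function symbols g/2, h/1, the terms of depth ≤ k are the 3 constants together with each function applied to depth-≤(k−1) tuples, so N_k = 3 + N_{k-1}^2 + N_{k-1}.
N_0 = 3
N_1 = 3 + 3^2 + 3 = 15
N_2 = 3 + 15^2 + 15 = 243
So |H| = 243.
Ground atoms are formed by filling each argument slot of a predicate with a term from H, so an r-ary predicate gives |H|^r atoms:
  A: 243;  C: 243
Total ground atoms: 243 + 243 = 486.

486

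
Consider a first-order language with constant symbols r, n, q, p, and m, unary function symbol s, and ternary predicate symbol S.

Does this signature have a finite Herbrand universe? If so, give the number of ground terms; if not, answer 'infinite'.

The signature has at least one function symbol (s, arity 1) and at least one constant (r).
Iterating s gives infinitely many distinct ground terms: r, s(r), s(s(r)), ...
So the Herbrand universe is infinite.

infinite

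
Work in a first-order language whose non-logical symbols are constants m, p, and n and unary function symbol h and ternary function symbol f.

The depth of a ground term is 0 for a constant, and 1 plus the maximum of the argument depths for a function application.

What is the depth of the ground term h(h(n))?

2

depth(h(n)) = 1 + depth(n) = 1 + 0 = 1
depth(h(h(n))) = 1 + depth(h(n)) = 1 + 1 = 2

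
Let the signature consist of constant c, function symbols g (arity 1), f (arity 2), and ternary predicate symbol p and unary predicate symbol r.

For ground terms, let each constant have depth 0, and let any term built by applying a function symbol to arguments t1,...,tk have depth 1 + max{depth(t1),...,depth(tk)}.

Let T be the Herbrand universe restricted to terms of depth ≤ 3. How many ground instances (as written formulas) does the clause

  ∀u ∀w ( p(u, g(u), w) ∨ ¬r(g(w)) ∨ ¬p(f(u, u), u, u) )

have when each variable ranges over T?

Ground terms of depth ≤ 3:
  If N_k denotes the number of depth-≤k ground terms, the 1 constant gives N_0 = 1, and each function symbol of arity r contributes N_{k-1}^r new terms at level k: N_k = 1 + N_{k-1} + N_{k-1}^2.
  N_0 = 1
  N_1 = 1 + 1 + 1^2 = 3
  N_2 = 1 + 3 + 3^2 = 13
  N_3 = 1 + 13 + 13^2 = 183
So there are 183 ground terms available for substitution.
There are 2 variables to instantiate (u, w), each occurring in at least one literal, so different choices give different ground instances.
Number of ground instances = 183^2 = 33489.

33489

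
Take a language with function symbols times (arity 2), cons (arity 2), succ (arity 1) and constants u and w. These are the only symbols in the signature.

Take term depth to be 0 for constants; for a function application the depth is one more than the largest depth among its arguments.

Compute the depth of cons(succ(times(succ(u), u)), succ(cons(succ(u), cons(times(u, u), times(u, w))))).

5

depth(succ(u)) = 1 + depth(u) = 1 + 0 = 1
depth(times(succ(u), u)) = 1 + max(1, 0) = 2
depth(succ(times(succ(u), u))) = 1 + depth(times(succ(u), u)) = 1 + 2 = 3
depth(times(u, u)) = 1 + max(0, 0) = 1
depth(times(u, w)) = 1 + max(0, 0) = 1
depth(cons(times(u, u), times(u, w))) = 1 + max(1, 1) = 2
depth(cons(succ(u), cons(times(u, u), times(u, w)))) = 1 + max(1, 2) = 3
depth(succ(cons(succ(u), cons(times(u, u), times(u, w))))) = 1 + depth(cons(succ(u), cons(times(u, u), times(u, w)))) = 1 + 3 = 4
depth(cons(succ(times(succ(u), u)), succ(cons(succ(u), cons(times(u, u), times(u, w)))))) = 1 + max(3, 4) = 5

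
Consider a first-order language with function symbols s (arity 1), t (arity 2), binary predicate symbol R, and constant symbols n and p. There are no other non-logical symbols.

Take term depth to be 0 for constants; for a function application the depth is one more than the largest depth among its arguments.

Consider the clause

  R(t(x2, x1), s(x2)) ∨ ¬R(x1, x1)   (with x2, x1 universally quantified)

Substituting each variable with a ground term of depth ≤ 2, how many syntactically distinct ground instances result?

Ground terms of depth ≤ 2:
  If N_k denotes the number of depth-≤k ground terms, the 2 constants give N_0 = 2, and each function symbol of arity r contributes N_{k-1}^r new terms at level k: N_k = 2 + N_{k-1} + N_{k-1}^2.
  N_0 = 2
  N_1 = 2 + 2 + 2^2 = 8
  N_2 = 2 + 8 + 8^2 = 74
So there are 74 ground terms available for substitution.
The clause has 2 distinct variables (x2, x1), each appearing in the body. In the free term algebra distinct substitutions yield syntactically distinct ground instances.
Number of ground instances = 74^2 = 5476.

5476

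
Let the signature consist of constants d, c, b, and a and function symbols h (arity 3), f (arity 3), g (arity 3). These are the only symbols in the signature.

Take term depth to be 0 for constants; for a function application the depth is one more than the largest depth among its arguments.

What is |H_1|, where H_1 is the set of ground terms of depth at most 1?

Write N_k for the number of ground terms of depth ≤ k. A term of depth ≤ k is either a constant or a function symbol applied to arguments of depth ≤ k−1, so N_k = 4 + N_{k-1}^3 + N_{k-1}^3 + N_{k-1}^3.
N_0 = 4
N_1 = 4 + 4^3 + 4^3 + 4^3 = 196

196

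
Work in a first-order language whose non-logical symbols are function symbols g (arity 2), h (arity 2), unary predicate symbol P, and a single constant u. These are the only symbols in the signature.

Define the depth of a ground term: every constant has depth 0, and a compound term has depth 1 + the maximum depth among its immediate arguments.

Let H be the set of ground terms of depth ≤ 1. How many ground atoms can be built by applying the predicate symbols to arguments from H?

3

First count ground terms of depth ≤ 1.
Count level by level. With function symbols g/2, h/2, the terms of depth ≤ k are the 1 constant together with each function applied to depth-≤(k−1) tuples, so N_k = 1 + N_{k-1}^2 + N_{k-1}^2.
N_0 = 1
N_1 = 1 + 1^2 + 1^2 = 3
Explicitly: u, g(u, u), h(u, u).
So |H| = 3.
A ground atom is a predicate applied to a tuple of terms from H, so the count is the sum over predicates of |H|^arity:
  P: 3
Total ground atoms: 3.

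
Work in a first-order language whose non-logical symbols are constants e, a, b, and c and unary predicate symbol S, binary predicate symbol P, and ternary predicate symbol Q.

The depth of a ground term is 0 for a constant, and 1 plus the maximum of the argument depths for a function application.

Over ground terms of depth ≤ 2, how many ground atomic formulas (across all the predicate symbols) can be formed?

First count ground terms of depth ≤ 2.
With no function symbols every ground term is a constant, so there are exactly 4 ground terms at every depth bound.
N_0 = 4
N_1 = 4
N_2 = 4
So |H| = 4.
Each predicate of arity r yields |H|^r ground atoms (one per choice of an r-tuple from H):
  S: 4;  P: 4^2 = 16;  Q: 4^3 = 64
Total ground atoms: 4 + 16 + 64 = 84.

84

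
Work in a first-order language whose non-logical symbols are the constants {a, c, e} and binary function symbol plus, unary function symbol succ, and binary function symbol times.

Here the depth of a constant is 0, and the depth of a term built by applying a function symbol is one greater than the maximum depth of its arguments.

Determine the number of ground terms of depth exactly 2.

If N_k denotes the number of depth-≤k ground terms, the 3 constants give N_0 = 3, and each function symbol of arity r contributes N_{k-1}^r new terms at level k: N_k = 3 + N_{k-1}^2 + N_{k-1} + N_{k-1}^2.
N_0 = 3
N_1 = 3 + 3^2 + 3 + 3^2 = 24
N_2 = 3 + 24^2 + 24 + 24^2 = 1179
Terms of depth exactly 2: N_2 − N_1 = 1179 − 24 = 1155.

1155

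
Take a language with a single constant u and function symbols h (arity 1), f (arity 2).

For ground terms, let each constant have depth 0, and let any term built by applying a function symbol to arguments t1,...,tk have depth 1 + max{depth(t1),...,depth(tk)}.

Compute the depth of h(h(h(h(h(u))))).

5

depth(h(u)) = 1 + depth(u) = 1 + 0 = 1
depth(h(h(u))) = 1 + depth(h(u)) = 1 + 1 = 2
depth(h(h(h(u)))) = 1 + depth(h(h(u))) = 1 + 2 = 3
depth(h(h(h(h(u))))) = 1 + depth(h(h(h(u)))) = 1 + 3 = 4
depth(h(h(h(h(h(u)))))) = 1 + depth(h(h(h(h(u))))) = 1 + 4 = 5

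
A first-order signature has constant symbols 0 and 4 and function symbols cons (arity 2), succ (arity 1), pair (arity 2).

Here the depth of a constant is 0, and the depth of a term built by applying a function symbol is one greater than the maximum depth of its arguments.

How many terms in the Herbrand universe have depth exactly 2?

Let N_k = |{terms of depth ≤ k}|. Then N_0 = 2 and N_k = 2 + N_{k-1}^2 + N_{k-1} + N_{k-1}^2 for k ≥ 1 (one summand per function symbol, arity giving the exponent).
N_0 = 2
N_1 = 2 + 2^2 + 2 + 2^2 = 12
N_2 = 2 + 12^2 + 12 + 12^2 = 302
Terms of depth exactly 2: N_2 − N_1 = 302 − 12 = 290.

290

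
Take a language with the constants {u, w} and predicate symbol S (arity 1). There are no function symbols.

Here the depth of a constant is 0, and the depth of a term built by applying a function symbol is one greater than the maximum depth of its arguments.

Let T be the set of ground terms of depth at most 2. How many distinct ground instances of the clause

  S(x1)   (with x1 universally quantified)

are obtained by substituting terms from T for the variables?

Ground terms of depth ≤ 2:
  With no function symbols every ground term is a constant, so there are exactly 2 ground terms at every depth bound.
  N_0 = 2
  N_1 = 2
  N_2 = 2
So there are 2 ground terms available for substitution.
There is 1 variable to instantiate (x1),  occurring in at least one literal, so different choices give different ground instances.
Number of ground instances = 2.

2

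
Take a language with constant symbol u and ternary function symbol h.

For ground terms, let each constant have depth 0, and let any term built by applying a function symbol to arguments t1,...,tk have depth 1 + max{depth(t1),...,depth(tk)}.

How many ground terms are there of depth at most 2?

Let N_k count ground terms of depth at most k. Each non-constant term of depth ≤ k is some function symbol applied to depth-≤(k−1) arguments, giving N_k = 1 + N_{k-1}^3.
N_0 = 1
N_1 = 1 + 1^3 = 2
N_2 = 1 + 2^3 = 9

9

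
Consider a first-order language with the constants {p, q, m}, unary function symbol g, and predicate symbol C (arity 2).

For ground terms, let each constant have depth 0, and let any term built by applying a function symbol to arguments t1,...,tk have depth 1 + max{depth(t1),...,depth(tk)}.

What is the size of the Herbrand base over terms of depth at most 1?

First count ground terms of depth ≤ 1.
Let N_k count ground terms of depth at most k. Each non-constant term of depth ≤ k is some function symbol applied to depth-≤(k−1) arguments, giving N_k = 3 + N_{k-1}.
N_0 = 3
N_1 = 3 + 3 = 6
So |H| = 6.
A ground atom is a predicate applied to a tuple of terms from H, so the count is the sum over predicates of |H|^arity:
  C: 6^2 = 36
Total ground atoms: 36.

36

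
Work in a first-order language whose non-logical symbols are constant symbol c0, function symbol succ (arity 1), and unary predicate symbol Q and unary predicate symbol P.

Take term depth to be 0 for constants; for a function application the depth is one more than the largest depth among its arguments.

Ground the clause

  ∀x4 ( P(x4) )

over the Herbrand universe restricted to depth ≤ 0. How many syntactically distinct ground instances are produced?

1

Ground terms of depth ≤ 0:
  If N_k denotes the number of depth-≤k ground terms, the 1 constant gives N_0 = 1, and each function symbol of arity r contributes N_{k-1}^r new terms at level k: N_k = 1 + N_{k-1}.
  N_0 = 1
  Explicitly: c0.
So there is exactly 1 ground term available for substitution.
There is 1 variable to instantiate (x4),  occurring in at least one literal, so different choices give different ground instances.
Number of ground instances = 1.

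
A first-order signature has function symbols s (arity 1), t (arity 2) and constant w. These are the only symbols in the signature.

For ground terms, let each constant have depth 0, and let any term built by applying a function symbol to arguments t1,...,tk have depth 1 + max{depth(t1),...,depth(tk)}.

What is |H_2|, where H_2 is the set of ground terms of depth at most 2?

Let N_k count ground terms of depth at most k. Each non-constant term of depth ≤ k is some function symbol applied to depth-≤(k−1) arguments, giving N_k = 1 + N_{k-1} + N_{k-1}^2.
N_0 = 1
N_1 = 1 + 1 + 1^2 = 3
N_2 = 1 + 3 + 3^2 = 13

13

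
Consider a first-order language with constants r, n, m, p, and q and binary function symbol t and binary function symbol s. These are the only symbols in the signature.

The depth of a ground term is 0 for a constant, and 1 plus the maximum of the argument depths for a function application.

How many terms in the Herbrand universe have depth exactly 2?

6000

Write N_k for the number of ground terms of depth ≤ k. A term of depth ≤ k is either a constant or a function symbol applied to arguments of depth ≤ k−1, so N_k = 5 + N_{k-1}^2 + N_{k-1}^2.
N_0 = 5
N_1 = 5 + 5^2 + 5^2 = 55
N_2 = 5 + 55^2 + 55^2 = 6055
Terms of depth exactly 2: N_2 − N_1 = 6055 − 55 = 6000.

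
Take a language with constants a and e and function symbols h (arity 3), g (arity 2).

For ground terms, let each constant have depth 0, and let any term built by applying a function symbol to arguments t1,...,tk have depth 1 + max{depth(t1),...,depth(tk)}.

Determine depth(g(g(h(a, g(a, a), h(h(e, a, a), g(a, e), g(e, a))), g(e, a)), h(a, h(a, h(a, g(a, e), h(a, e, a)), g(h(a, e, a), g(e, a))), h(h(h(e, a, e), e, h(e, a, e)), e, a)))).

5

depth(g(a, a)) = 1 + max(0, 0) = 1
depth(h(e, a, a)) = 1 + max(0, 0, 0) = 1
depth(g(a, e)) = 1 + max(0, 0) = 1
depth(g(e, a)) = 1 + max(0, 0) = 1
depth(h(h(e, a, a), g(a, e), g(e, a))) = 1 + max(1, 1, 1) = 2
depth(h(a, g(a, a), h(h(e, a, a), g(a, e), g(e, a)))) = 1 + max(0, 1, 2) = 3
depth(g(h(a, g(a, a), h(h(e, a, a), g(a, e), g(e, a))), g(e, a))) = 1 + max(3, 1) = 4
depth(h(a, e, a)) = 1 + max(0, 0, 0) = 1
depth(h(a, g(a, e), h(a, e, a))) = 1 + max(0, 1, 1) = 2
depth(g(h(a, e, a), g(e, a))) = 1 + max(1, 1) = 2
depth(h(a, h(a, g(a, e), h(a, e, a)), g(h(a, e, a), g(e, a)))) = 1 + max(0, 2, 2) = 3
depth(h(e, a, e)) = 1 + max(0, 0, 0) = 1
depth(h(h(e, a, e), e, h(e, a, e))) = 1 + max(1, 0, 1) = 2
depth(h(h(h(e, a, e), e, h(e, a, e)), e, a)) = 1 + max(2, 0, 0) = 3
depth(h(a, h(a, h(a, g(a, e), h(a, e, a)), g(h(a, e, a), g(e, a))), h(h(h(e, a, e), e, h(e, a, e)), e, a))) = 1 + max(0, 3, 3) = 4
depth(g(g(h(a, g(a, a), h(h(e, a, a), g(a, e), g(e, a))), g(e, a)), h(a, h(a, h(a, g(a, e), h(a, e, a)), g(h(a, e, a), g(e, a))), h(h(h(e, a, e), e, h(e, a, e)), e, a)))) = 1 + max(4, 4) = 5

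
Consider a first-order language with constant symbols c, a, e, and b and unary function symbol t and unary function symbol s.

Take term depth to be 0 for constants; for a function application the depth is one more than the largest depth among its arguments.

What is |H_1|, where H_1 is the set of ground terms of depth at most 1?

If N_k denotes the number of depth-≤k ground terms, the 4 constants give N_0 = 4, and each function symbol of arity r contributes N_{k-1}^r new terms at level k: N_k = 4 + N_{k-1} + N_{k-1}.
N_0 = 4
N_1 = 4 + 4 + 4 = 12

12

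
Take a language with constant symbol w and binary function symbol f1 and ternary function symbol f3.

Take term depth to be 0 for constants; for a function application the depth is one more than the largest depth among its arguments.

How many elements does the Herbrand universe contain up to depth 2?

Write N_k for the number of ground terms of depth ≤ k. A term of depth ≤ k is either a constant or a function symbol applied to arguments of depth ≤ k−1, so N_k = 1 + N_{k-1}^2 + N_{k-1}^3.
N_0 = 1
N_1 = 1 + 1^2 + 1^3 = 3
N_2 = 1 + 3^2 + 3^3 = 37

37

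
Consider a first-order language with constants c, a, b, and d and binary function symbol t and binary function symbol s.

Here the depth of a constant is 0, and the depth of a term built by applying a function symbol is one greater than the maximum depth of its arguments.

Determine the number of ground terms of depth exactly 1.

32

Let N_k = |{terms of depth ≤ k}|. Then N_0 = 4 and N_k = 4 + N_{k-1}^2 + N_{k-1}^2 for k ≥ 1 (one summand per function symbol, arity giving the exponent).
N_0 = 4
N_1 = 4 + 4^2 + 4^2 = 36
Terms of depth exactly 1: N_1 − N_0 = 36 − 4 = 32.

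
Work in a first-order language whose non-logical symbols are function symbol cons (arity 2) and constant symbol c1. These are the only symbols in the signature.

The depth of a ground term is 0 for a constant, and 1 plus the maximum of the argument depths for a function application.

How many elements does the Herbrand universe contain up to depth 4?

Write N_k for the number of ground terms of depth ≤ k. A term of depth ≤ k is either a constant or a function symbol applied to arguments of depth ≤ k−1, so N_k = 1 + N_{k-1}^2.
N_0 = 1
N_1 = 1 + 1^2 = 2
N_2 = 1 + 2^2 = 5
N_3 = 1 + 5^2 = 26
N_4 = 1 + 26^2 = 677

677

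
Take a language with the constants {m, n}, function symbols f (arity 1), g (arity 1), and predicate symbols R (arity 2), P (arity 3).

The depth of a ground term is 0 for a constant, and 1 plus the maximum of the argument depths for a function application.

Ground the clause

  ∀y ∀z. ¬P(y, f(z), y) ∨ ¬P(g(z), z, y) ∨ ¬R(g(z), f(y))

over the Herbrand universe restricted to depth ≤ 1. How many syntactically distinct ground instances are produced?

36

Ground terms of depth ≤ 1:
  Let N_k count ground terms of depth at most k. Each non-constant term of depth ≤ k is some function symbol applied to depth-≤(k−1) arguments, giving N_k = 2 + N_{k-1} + N_{k-1}.
  N_0 = 2
  N_1 = 2 + 2 + 2 = 6
So there are 6 ground terms available for substitution.
The body mentions every one of the 2 quantified variables; since ground terms form a free algebra, no two substitutions collapse to the same formula.
Number of ground instances = 6^2 = 36.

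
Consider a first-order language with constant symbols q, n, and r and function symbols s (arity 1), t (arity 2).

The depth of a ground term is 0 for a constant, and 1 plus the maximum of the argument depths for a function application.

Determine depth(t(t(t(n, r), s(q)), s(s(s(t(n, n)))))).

depth(t(n, r)) = 1 + max(0, 0) = 1
depth(s(q)) = 1 + depth(q) = 1 + 0 = 1
depth(t(t(n, r), s(q))) = 1 + max(1, 1) = 2
depth(t(n, n)) = 1 + max(0, 0) = 1
depth(s(t(n, n))) = 1 + depth(t(n, n)) = 1 + 1 = 2
depth(s(s(t(n, n)))) = 1 + depth(s(t(n, n))) = 1 + 2 = 3
depth(s(s(s(t(n, n))))) = 1 + depth(s(s(t(n, n)))) = 1 + 3 = 4
depth(t(t(t(n, r), s(q)), s(s(s(t(n, n)))))) = 1 + max(2, 4) = 5

5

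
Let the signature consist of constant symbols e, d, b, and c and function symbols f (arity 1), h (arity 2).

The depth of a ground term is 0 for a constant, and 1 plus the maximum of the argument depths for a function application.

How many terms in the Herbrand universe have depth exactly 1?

20

Write N_k for the number of ground terms of depth ≤ k. A term of depth ≤ k is either a constant or a function symbol applied to arguments of depth ≤ k−1, so N_k = 4 + N_{k-1} + N_{k-1}^2.
N_0 = 4
N_1 = 4 + 4 + 4^2 = 24
Terms of depth exactly 1: N_1 − N_0 = 24 − 4 = 20.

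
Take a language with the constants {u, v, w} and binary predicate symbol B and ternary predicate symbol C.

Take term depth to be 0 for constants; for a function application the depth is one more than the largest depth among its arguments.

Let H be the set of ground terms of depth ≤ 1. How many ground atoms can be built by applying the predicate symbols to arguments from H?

36

First count ground terms of depth ≤ 1.
With no function symbols every ground term is a constant, so there are exactly 3 ground terms at every depth bound.
N_0 = 3
N_1 = 3
Explicitly: u, v, w.
So |H| = 3.
Each predicate of arity r yields |H|^r ground atoms (one per choice of an r-tuple from H):
  B: 3^2 = 9;  C: 3^3 = 27
Total ground atoms: 9 + 27 = 36.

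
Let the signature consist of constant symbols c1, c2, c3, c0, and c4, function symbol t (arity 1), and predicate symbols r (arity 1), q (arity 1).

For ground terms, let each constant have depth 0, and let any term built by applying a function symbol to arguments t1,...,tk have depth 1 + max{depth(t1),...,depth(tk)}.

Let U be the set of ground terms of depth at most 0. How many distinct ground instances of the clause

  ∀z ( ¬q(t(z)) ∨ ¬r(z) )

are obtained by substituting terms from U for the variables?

5

Ground terms of depth ≤ 0:
  Write N_k for the number of ground terms of depth ≤ k. A term of depth ≤ k is either a constant or a function symbol applied to arguments of depth ≤ k−1, so N_k = 5 + N_{k-1}.
  N_0 = 5
  Explicitly: c1, c2, c3, c0, c4.
So there are 5 ground terms available for substitution.
There is 1 variable to instantiate (z),  occurring in at least one literal, so different choices give different ground instances.
Number of ground instances = 5.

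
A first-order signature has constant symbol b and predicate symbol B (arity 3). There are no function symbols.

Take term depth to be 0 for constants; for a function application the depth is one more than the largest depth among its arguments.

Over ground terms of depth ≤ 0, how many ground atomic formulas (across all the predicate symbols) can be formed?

1

First count ground terms of depth ≤ 0.
With no function symbols every ground term is a constant, so there is exactly 1 ground term at every depth bound.
N_0 = 1
So |H| = 1.
A ground atom is a predicate applied to a tuple of terms from H, so the count is the sum over predicates of |H|^arity:
  B: 1^3 = 1
Total ground atoms: 1.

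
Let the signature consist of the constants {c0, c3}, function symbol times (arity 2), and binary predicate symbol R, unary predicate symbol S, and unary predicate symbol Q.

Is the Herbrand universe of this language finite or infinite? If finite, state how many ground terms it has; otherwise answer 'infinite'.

The signature has at least one function symbol (times, arity 2) and at least one constant (c0).
Iterating times gives infinitely many distinct ground terms: c0, times(c0, c0), times(times(c0, c0), times(c0, c0)), ...
So the Herbrand universe is infinite.

infinite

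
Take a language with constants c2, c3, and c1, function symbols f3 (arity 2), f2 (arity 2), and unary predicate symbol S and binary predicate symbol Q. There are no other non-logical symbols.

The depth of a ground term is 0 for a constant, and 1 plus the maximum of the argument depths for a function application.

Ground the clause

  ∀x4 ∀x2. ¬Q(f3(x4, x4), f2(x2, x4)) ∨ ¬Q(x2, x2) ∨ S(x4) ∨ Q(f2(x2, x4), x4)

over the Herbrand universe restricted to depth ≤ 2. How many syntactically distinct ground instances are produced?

783225

Ground terms of depth ≤ 2:
  Let N_k count ground terms of depth at most k. Each non-constant term of depth ≤ k is some function symbol applied to depth-≤(k−1) arguments, giving N_k = 3 + N_{k-1}^2 + N_{k-1}^2.
  N_0 = 3
  N_1 = 3 + 3^2 + 3^2 = 21
  N_2 = 3 + 21^2 + 21^2 = 885
So there are 885 ground terms available for substitution.
The clause has 2 distinct variables (x4, x2), each appearing in the body. In the free term algebra distinct substitutions yield syntactically distinct ground instances.
Number of ground instances = 885^2 = 783225.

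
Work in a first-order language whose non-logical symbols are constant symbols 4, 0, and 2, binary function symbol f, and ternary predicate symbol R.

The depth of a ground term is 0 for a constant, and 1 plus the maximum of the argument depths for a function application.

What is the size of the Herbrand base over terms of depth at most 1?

1728

First count ground terms of depth ≤ 1.
Let N_k count ground terms of depth at most k. Each non-constant term of depth ≤ k is some function symbol applied to depth-≤(k−1) arguments, giving N_k = 3 + N_{k-1}^2.
N_0 = 3
N_1 = 3 + 3^2 = 12
Explicitly: 4, 0, 2, f(4, 4), f(4, 0), f(4, 2), f(0, 4), f(0, 0), f(0, 2), f(2, 4), f(2, 0), f(2, 2).
So |H| = 12.
For each predicate symbol, the number of ground atoms is |H| raised to its arity; summing:
  R: 12^3 = 1728
Total ground atoms: 1728.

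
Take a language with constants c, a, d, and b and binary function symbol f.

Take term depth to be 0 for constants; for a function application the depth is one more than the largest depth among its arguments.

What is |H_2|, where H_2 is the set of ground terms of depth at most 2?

404

Let N_k count ground terms of depth at most k. Each non-constant term of depth ≤ k is some function symbol applied to depth-≤(k−1) arguments, giving N_k = 4 + N_{k-1}^2.
N_0 = 4
N_1 = 4 + 4^2 = 20
N_2 = 4 + 20^2 = 404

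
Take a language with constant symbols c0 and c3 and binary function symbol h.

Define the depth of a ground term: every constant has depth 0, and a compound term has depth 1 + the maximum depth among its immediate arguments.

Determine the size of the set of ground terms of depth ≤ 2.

If N_k denotes the number of depth-≤k ground terms, the 2 constants give N_0 = 2, and each function symbol of arity r contributes N_{k-1}^r new terms at level k: N_k = 2 + N_{k-1}^2.
N_0 = 2
N_1 = 2 + 2^2 = 6
N_2 = 2 + 6^2 = 38

38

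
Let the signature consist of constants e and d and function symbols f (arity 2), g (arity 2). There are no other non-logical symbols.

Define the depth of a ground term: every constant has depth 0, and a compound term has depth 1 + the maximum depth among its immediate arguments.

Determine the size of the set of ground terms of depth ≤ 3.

Let N_k count ground terms of depth at most k. Each non-constant term of depth ≤ k is some function symbol applied to depth-≤(k−1) arguments, giving N_k = 2 + N_{k-1}^2 + N_{k-1}^2.
N_0 = 2
N_1 = 2 + 2^2 + 2^2 = 10
N_2 = 2 + 10^2 + 10^2 = 202
N_3 = 2 + 202^2 + 202^2 = 81610

81610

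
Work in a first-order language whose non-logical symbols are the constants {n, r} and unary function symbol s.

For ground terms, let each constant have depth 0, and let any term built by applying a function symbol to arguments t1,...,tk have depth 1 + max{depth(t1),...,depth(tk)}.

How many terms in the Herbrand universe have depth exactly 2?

Let N_k count ground terms of depth at most k. Each non-constant term of depth ≤ k is some function symbol applied to depth-≤(k−1) arguments, giving N_k = 2 + N_{k-1}.
N_0 = 2
N_1 = 2 + 2 = 4
N_2 = 2 + 4 = 6
Terms of depth exactly 2: N_2 − N_1 = 6 − 4 = 2.

2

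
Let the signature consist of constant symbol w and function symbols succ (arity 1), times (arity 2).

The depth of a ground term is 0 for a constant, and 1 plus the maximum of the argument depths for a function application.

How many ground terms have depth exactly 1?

If N_k denotes the number of depth-≤k ground terms, the 1 constant gives N_0 = 1, and each function symbol of arity r contributes N_{k-1}^r new terms at level k: N_k = 1 + N_{k-1} + N_{k-1}^2.
N_0 = 1
N_1 = 1 + 1 + 1^2 = 3
Terms of depth exactly 1: N_1 − N_0 = 3 − 1 = 2.

2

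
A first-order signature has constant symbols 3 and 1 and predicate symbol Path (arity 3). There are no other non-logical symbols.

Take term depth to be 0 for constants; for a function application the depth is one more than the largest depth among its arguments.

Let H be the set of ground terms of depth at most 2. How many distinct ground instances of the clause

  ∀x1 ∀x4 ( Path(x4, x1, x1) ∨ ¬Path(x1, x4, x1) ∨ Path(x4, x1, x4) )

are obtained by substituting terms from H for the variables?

Ground terms of depth ≤ 2:
  With no function symbols every ground term is a constant, so there are exactly 2 ground terms at every depth bound.
  N_0 = 2
  N_1 = 2
  N_2 = 2
So there are 2 ground terms available for substitution.
There are 2 variables to instantiate (x1, x4), each occurring in at least one literal, so different choices give different ground instances.
Number of ground instances = 2^2 = 4.

4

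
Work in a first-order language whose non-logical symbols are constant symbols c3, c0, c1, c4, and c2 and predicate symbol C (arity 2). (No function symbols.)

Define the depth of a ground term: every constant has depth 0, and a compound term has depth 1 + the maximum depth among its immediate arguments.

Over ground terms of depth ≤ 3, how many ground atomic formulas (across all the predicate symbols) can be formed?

First count ground terms of depth ≤ 3.
With no function symbols every ground term is a constant, so there are exactly 5 ground terms at every depth bound.
N_0 = 5
N_1 = 5
N_2 = 5
N_3 = 5
Explicitly: c3, c0, c1, c4, c2.
So |H| = 5.
Each predicate of arity r yields |H|^r ground atoms (one per choice of an r-tuple from H):
  C: 5^2 = 25
Total ground atoms: 25.

25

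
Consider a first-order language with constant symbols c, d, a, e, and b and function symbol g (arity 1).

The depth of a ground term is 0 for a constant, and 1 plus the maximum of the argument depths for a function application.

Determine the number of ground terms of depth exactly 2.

Let N_k count ground terms of depth at most k. Each non-constant term of depth ≤ k is some function symbol applied to depth-≤(k−1) arguments, giving N_k = 5 + N_{k-1}.
N_0 = 5
N_1 = 5 + 5 = 10
N_2 = 5 + 10 = 15
Terms of depth exactly 2: N_2 − N_1 = 15 − 10 = 5.

5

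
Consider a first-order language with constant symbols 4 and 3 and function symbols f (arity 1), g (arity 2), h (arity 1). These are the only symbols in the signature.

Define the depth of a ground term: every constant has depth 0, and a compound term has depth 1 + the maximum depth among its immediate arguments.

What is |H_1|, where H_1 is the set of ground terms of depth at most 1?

Let N_k = |{terms of depth ≤ k}|. Then N_0 = 2 and N_k = 2 + N_{k-1} + N_{k-1}^2 + N_{k-1} for k ≥ 1 (one summand per function symbol, arity giving the exponent).
N_0 = 2
N_1 = 2 + 2 + 2^2 + 2 = 10
Explicitly: 4, 3, f(4), f(3), g(4, 4), g(4, 3), g(3, 4), g(3, 3), h(4), h(3).

10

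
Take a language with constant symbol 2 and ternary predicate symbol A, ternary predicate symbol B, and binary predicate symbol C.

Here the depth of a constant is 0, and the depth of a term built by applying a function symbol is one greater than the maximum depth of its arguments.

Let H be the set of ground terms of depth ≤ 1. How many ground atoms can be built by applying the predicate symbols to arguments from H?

First count ground terms of depth ≤ 1.
With no function symbols every ground term is a constant, so there is exactly 1 ground term at every depth bound.
N_0 = 1
N_1 = 1
Explicitly: 2.
So |H| = 1.
A ground atom is a predicate applied to a tuple of terms from H, so the count is the sum over predicates of |H|^arity:
  A: 1^3 = 1;  B: 1^3 = 1;  C: 1^2 = 1
Total ground atoms: 1 + 1 + 1 = 3.

3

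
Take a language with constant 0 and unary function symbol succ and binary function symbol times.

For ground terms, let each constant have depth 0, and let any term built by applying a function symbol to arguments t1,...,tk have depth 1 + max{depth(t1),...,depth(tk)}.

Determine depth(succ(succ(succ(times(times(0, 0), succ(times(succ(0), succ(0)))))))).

7

depth(times(0, 0)) = 1 + max(0, 0) = 1
depth(succ(0)) = 1 + depth(0) = 1 + 0 = 1
depth(times(succ(0), succ(0))) = 1 + max(1, 1) = 2
depth(succ(times(succ(0), succ(0)))) = 1 + depth(times(succ(0), succ(0))) = 1 + 2 = 3
depth(times(times(0, 0), succ(times(succ(0), succ(0))))) = 1 + max(1, 3) = 4
depth(succ(times(times(0, 0), succ(times(succ(0), succ(0)))))) = 1 + depth(times(times(0, 0), succ(times(succ(0), succ(0))))) = 1 + 4 = 5
depth(succ(succ(times(times(0, 0), succ(times(succ(0), succ(0))))))) = 1 + depth(succ(times(times(0, 0), succ(times(succ(0), succ(0)))))) = 1 + 5 = 6
depth(succ(succ(succ(times(times(0, 0), succ(times(succ(0), succ(0)))))))) = 1 + depth(succ(succ(times(times(0, 0), succ(times(succ(0), succ(0))))))) = 1 + 6 = 7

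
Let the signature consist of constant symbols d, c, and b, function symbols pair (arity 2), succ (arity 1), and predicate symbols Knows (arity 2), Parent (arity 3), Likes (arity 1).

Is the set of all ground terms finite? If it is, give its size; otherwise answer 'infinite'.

infinite

The signature has at least one function symbol (pair, arity 2) and at least one constant (d).
Iterating pair gives infinitely many distinct ground terms: d, pair(d, d), pair(pair(d, d), pair(d, d)), ...
So the Herbrand universe is infinite.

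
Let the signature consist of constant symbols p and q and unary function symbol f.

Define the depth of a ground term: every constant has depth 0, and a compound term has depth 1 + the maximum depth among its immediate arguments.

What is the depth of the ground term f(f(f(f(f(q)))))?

5

depth(f(q)) = 1 + depth(q) = 1 + 0 = 1
depth(f(f(q))) = 1 + depth(f(q)) = 1 + 1 = 2
depth(f(f(f(q)))) = 1 + depth(f(f(q))) = 1 + 2 = 3
depth(f(f(f(f(q))))) = 1 + depth(f(f(f(q)))) = 1 + 3 = 4
depth(f(f(f(f(f(q)))))) = 1 + depth(f(f(f(f(q))))) = 1 + 4 = 5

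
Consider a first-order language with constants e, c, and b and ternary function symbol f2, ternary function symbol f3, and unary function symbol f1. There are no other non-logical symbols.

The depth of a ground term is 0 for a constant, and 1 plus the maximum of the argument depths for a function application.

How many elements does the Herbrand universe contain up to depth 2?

432063

Let N_k count ground terms of depth at most k. Each non-constant term of depth ≤ k is some function symbol applied to depth-≤(k−1) arguments, giving N_k = 3 + N_{k-1}^3 + N_{k-1}^3 + N_{k-1}.
N_0 = 3
N_1 = 3 + 3^3 + 3^3 + 3 = 60
N_2 = 3 + 60^3 + 60^3 + 60 = 432063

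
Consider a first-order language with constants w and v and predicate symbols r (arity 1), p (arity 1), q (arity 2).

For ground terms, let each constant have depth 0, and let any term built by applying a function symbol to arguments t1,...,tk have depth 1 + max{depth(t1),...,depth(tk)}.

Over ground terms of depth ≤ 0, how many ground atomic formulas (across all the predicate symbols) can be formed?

First count ground terms of depth ≤ 0.
With no function symbols every ground term is a constant, so there are exactly 2 ground terms at every depth bound.
N_0 = 2
Explicitly: w, v.
So |H| = 2.
Each predicate of arity r yields |H|^r ground atoms (one per choice of an r-tuple from H):
  r: 2;  p: 2;  q: 2^2 = 4
Total ground atoms: 2 + 2 + 4 = 8.

8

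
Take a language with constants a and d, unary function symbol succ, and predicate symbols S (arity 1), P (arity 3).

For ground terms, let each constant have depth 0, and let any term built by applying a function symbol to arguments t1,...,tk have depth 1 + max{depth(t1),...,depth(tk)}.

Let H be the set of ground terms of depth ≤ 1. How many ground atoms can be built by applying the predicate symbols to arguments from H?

First count ground terms of depth ≤ 1.
Write N_k for the number of ground terms of depth ≤ k. A term of depth ≤ k is either a constant or a function symbol applied to arguments of depth ≤ k−1, so N_k = 2 + N_{k-1}.
N_0 = 2
N_1 = 2 + 2 = 4
Explicitly: a, d, succ(a), succ(d).
So |H| = 4.
For each predicate symbol, the number of ground atoms is |H| raised to its arity; summing:
  S: 4;  P: 4^3 = 64
Total ground atoms: 4 + 64 = 68.

68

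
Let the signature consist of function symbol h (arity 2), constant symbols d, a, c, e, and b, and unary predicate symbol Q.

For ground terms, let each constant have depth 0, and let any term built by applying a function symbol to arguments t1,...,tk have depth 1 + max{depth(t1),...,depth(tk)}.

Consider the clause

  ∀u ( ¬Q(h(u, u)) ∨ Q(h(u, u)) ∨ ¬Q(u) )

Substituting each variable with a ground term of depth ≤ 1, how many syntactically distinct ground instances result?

30

Ground terms of depth ≤ 1:
  If N_k denotes the number of depth-≤k ground terms, the 5 constants give N_0 = 5, and each function symbol of arity r contributes N_{k-1}^r new terms at level k: N_k = 5 + N_{k-1}^2.
  N_0 = 5
  N_1 = 5 + 5^2 = 30
So there are 30 ground terms available for substitution.
There is 1 variable to instantiate (u),  occurring in at least one literal, so different choices give different ground instances.
Number of ground instances = 30.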